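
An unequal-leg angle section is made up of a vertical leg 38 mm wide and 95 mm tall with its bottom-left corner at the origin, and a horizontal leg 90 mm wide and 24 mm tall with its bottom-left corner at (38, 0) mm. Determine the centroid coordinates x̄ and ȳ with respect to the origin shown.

x̄ = 42.96 mm, ȳ = 34.21 mm

Part | A | x̄ᵢ | ȳᵢ | A·x̄ᵢ | A·ȳᵢ
vertical leg | 3610.00 | 19.00 | 47.50 | 68590.00 | 171475.00
horizontal leg | 2160.00 | 83.00 | 12.00 | 179280.00 | 25920.00
Σ | 5770.00 |  |  | 247870.00 | 197395.00
x̄ = 247870.00 / 5770.00 = 42.96 mm
ȳ = 197395.00 / 5770.00 = 34.21 mm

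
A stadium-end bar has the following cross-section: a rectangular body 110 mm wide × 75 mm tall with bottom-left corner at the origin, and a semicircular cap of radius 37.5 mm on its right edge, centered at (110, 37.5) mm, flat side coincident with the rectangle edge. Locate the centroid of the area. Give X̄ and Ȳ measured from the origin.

X̄ = 69.98 mm, Ȳ = 37.50 mm

rectangular body: A = 110 × 75 = 8250.00, centroid at (55.00, 37.50).
semicircular end: A = ½π·37.5² = 2208.93, centroid at (125.92, 37.50).
ΣA = 10458.93 mm²
ΣAX̄ = (8250.00)(55.00) + (2208.93)(125.92) = 731888.81 mm³
ΣAȲ = (8250.00)(37.50) + (2208.93)(37.50) = 392209.96 mm³
X̄ = 731888.81 / 10458.93 = 69.98 mm
Ȳ = 392209.96 / 10458.93 = 37.50 mm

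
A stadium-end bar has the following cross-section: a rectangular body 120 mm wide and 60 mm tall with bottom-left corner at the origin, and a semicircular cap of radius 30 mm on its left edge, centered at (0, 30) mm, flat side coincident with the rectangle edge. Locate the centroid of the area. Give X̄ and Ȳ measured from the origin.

Part | A | x̄ᵢ | ȳᵢ | A·x̄ᵢ | A·ȳᵢ
rectangular body | 7200.00 | 60.00 | 30.00 | 432000.00 | 216000.00
semicircular end | 1413.72 | -12.73 | 30.00 | -18000.00 | 42411.50
Σ | 8613.72 |  |  | 414000.00 | 258411.50
X̄ = 414000.00 / 8613.72 = 48.06 mm
Ȳ = 258411.50 / 8613.72 = 30.00 mm

X̄ = 48.06 mm, Ȳ = 30.00 mm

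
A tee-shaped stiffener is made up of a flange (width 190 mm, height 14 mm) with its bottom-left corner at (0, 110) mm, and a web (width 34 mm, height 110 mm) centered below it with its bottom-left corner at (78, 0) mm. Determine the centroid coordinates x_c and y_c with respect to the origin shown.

Part | A | x̄ᵢ | ȳᵢ | A·x̄ᵢ | A·ȳᵢ
web | 3740.00 | 95.00 | 55.00 | 355300.00 | 205700.00
flange | 2660.00 | 95.00 | 117.00 | 252700.00 | 311220.00
Σ | 6400.00 |  |  | 608000.00 | 516920.00
x_c = 608000.00 / 6400.00 = 95.00 mm
y_c = 516920.00 / 6400.00 = 80.77 mm

x_c = 95.00 mm, y_c = 80.77 mm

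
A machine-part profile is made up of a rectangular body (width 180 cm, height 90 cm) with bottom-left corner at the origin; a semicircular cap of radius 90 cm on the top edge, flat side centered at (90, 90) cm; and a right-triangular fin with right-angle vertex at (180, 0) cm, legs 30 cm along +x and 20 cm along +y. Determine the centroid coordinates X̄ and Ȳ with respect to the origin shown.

rectangular body: A = 180 × 90 = 16200.00, centroid at (90.00, 45.00).
semicircular top: A = ½π·90² = 12723.45, centroid at (90.00, 128.20).
triangular fin: A = ½·30·20 = 300.00, centroid at (190.00, 6.67).
ΣA = 29223.45 cm², ΣAX̄ = 2660110.52 cm³, ΣAȲ = 2362110.52 cm³.
X̄ = 2660110.52/29223.45 = 91.03 cm; Ȳ = 2362110.52/29223.45 = 80.83 cm.

X̄ = 91.03 cm, Ȳ = 80.83 cm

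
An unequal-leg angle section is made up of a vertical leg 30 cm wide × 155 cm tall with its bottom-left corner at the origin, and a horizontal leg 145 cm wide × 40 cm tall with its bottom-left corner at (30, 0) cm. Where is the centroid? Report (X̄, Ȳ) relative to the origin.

X̄ = 63.56 cm, Ȳ = 45.59 cm

Part | A | x̄ᵢ | ȳᵢ | A·x̄ᵢ | A·ȳᵢ
vertical leg | 4650.00 | 15.00 | 77.50 | 69750.00 | 360375.00
horizontal leg | 5800.00 | 102.50 | 20.00 | 594500.00 | 116000.00
Σ | 10450.00 |  |  | 664250.00 | 476375.00
X̄ = 664250.00 / 10450.00 = 63.56 cm
Ȳ = 476375.00 / 10450.00 = 45.59 cm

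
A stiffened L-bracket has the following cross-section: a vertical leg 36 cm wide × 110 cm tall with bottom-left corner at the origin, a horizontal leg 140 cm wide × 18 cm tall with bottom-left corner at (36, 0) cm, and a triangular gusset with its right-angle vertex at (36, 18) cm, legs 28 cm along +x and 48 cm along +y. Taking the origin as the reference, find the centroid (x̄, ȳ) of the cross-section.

vertical leg: A = 36 × 110 = 3960.00, centroid at (18.00, 55.00).
horizontal leg: A = 140 × 18 = 2520.00, centroid at (106.00, 9.00).
gusset: A = ½·28·48 = 672.00, centroid at (45.33, 34.00).
ΣA = 7152.00 cm²
ΣAx̄ = (3960.00)(18.00) + (2520.00)(106.00) + (672.00)(45.33) = 368864.00 cm³
ΣAȳ = (3960.00)(55.00) + (2520.00)(9.00) + (672.00)(34.00) = 263328.00 cm³
x̄ = 368864.00 / 7152.00 = 51.57 cm
ȳ = 263328.00 / 7152.00 = 36.82 cm

x̄ = 51.57 cm, ȳ = 36.82 cm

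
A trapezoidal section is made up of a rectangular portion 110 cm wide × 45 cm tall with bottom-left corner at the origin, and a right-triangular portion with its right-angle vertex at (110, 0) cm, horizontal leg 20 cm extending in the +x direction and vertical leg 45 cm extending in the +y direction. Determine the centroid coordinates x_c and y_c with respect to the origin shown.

Part | A | x̄ᵢ | ȳᵢ | A·x̄ᵢ | A·ȳᵢ
rectangular portion | 4950.00 | 55.00 | 22.50 | 272250.00 | 111375.00
triangular portion | 450.00 | 116.67 | 15.00 | 52500.00 | 6750.00
Σ | 5400.00 |  |  | 324750.00 | 118125.00
x_c = 324750.00 / 5400.00 = 60.14 cm
y_c = 118125.00 / 5400.00 = 21.88 cm

x_c = 60.14 cm, y_c = 21.88 cm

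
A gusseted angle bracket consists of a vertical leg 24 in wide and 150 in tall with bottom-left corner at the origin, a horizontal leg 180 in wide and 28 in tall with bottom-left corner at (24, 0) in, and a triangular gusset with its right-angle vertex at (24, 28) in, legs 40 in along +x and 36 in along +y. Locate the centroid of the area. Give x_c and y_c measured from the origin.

Part | A | x̄ᵢ | ȳᵢ | A·x̄ᵢ | A·ȳᵢ
vertical leg | 3600.00 | 12.00 | 75.00 | 43200.00 | 270000.00
horizontal leg | 5040.00 | 114.00 | 14.00 | 574560.00 | 70560.00
gusset | 720.00 | 37.33 | 40.00 | 26880.00 | 28800.00
Σ | 9360.00 |  |  | 644640.00 | 369360.00
x_c = 644640.00 / 9360.00 = 68.87 in
y_c = 369360.00 / 9360.00 = 39.46 in

x_c = 68.87 in, y_c = 39.46 in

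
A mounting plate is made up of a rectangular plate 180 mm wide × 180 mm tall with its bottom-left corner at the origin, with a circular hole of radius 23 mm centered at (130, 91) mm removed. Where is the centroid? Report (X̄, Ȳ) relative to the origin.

plate: A = 180 × 180 = 32400.00, centroid at (90.00, 90.00).
hole: A = −π·23² = -1661.90, centroid at (130.00, 91.00).
ΣA = 30738.10 mm², ΣAX̄ = 2699952.67 mm³, ΣAȲ = 2764766.87 mm³.
X̄ = 2699952.67/30738.10 = 87.84 mm; Ȳ = 2764766.87/30738.10 = 89.95 mm.

X̄ = 87.84 mm, Ȳ = 89.95 mm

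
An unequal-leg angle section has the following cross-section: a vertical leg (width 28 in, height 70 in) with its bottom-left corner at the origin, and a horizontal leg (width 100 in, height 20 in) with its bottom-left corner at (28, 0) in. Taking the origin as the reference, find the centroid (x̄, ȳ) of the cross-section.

x̄ = 46.32 in, ȳ = 22.37 in

Part | A | x̄ᵢ | ȳᵢ | A·x̄ᵢ | A·ȳᵢ
vertical leg | 1960.00 | 14.00 | 35.00 | 27440.00 | 68600.00
horizontal leg | 2000.00 | 78.00 | 10.00 | 156000.00 | 20000.00
Σ | 3960.00 |  |  | 183440.00 | 88600.00
x̄ = 183440.00 / 3960.00 = 46.32 in
ȳ = 88600.00 / 3960.00 = 22.37 in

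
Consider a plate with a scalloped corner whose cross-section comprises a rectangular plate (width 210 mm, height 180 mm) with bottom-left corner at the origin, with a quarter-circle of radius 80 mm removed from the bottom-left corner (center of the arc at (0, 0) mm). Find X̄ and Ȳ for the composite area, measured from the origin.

X̄ = 115.90 mm, Ȳ = 98.60 mm

Part | A | x̄ᵢ | ȳᵢ | A·x̄ᵢ | A·ȳᵢ
plate | 37800.00 | 105.00 | 90.00 | 3969000.00 | 3402000.00
removed quarter-circle | -5026.55 | 33.95 | 33.95 | -170666.67 | -170666.67
Σ | 32773.45 |  |  | 3798333.33 | 3231333.33
X̄ = 3798333.33 / 32773.45 = 115.90 mm
Ȳ = 3231333.33 / 32773.45 = 98.60 mm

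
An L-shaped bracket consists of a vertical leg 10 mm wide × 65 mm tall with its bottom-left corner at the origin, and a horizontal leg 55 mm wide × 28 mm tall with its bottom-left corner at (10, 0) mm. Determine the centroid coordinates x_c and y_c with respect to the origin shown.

x_c = 27.85 mm, y_c = 19.49 mm

Part | A | x̄ᵢ | ȳᵢ | A·x̄ᵢ | A·ȳᵢ
vertical leg | 650.00 | 5.00 | 32.50 | 3250.00 | 21125.00
horizontal leg | 1540.00 | 37.50 | 14.00 | 57750.00 | 21560.00
Σ | 2190.00 |  |  | 61000.00 | 42685.00
x_c = 61000.00 / 2190.00 = 27.85 mm
y_c = 42685.00 / 2190.00 = 19.49 mm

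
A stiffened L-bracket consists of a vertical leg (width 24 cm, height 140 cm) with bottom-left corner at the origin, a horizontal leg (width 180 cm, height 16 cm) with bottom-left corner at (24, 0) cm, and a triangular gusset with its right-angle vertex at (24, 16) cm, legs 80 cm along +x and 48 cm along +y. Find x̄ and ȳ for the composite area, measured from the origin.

x̄ = 57.10 cm, ȳ = 39.18 cm

vertical leg: A = 24 × 140 = 3360.00, centroid at (12.00, 70.00).
horizontal leg: A = 180 × 16 = 2880.00, centroid at (114.00, 8.00).
gusset: A = ½·80·48 = 1920.00, centroid at (50.67, 32.00).
ΣA = 8160.00 cm²
ΣAx̄ = (3360.00)(12.00) + (2880.00)(114.00) + (1920.00)(50.67) = 465920.00 cm³
ΣAȳ = (3360.00)(70.00) + (2880.00)(8.00) + (1920.00)(32.00) = 319680.00 cm³
x̄ = 465920.00 / 8160.00 = 57.10 cm
ȳ = 319680.00 / 8160.00 = 39.18 cm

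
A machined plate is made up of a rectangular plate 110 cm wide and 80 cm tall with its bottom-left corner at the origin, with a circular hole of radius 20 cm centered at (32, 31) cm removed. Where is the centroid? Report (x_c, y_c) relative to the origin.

x_c = 58.83 cm, y_c = 41.50 cm

Part | A | x̄ᵢ | ȳᵢ | A·x̄ᵢ | A·ȳᵢ
plate | 8800.00 | 55.00 | 40.00 | 484000.00 | 352000.00
hole | -1256.64 | 32.00 | 31.00 | -40212.39 | -38955.75
Σ | 7543.36 |  |  | 443787.61 | 313044.25
x_c = 443787.61 / 7543.36 = 58.83 cm
y_c = 313044.25 / 7543.36 = 41.50 cm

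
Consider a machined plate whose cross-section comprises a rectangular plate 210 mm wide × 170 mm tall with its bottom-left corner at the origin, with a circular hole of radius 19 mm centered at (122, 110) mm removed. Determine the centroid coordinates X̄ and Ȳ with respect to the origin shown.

X̄ = 104.44 mm, Ȳ = 84.18 mm

plate: A = 210 × 170 = 35700.00, centroid at (105.00, 85.00).
hole: A = −π·19² = -1134.11, centroid at (122.00, 110.00).
ΣA = 34565.89 mm²
ΣAX̄ = (35700.00)(105.00) + (-1134.11)(122.00) = 3610137.98 mm³
ΣAȲ = (35700.00)(85.00) + (-1134.11)(110.00) = 2909747.36 mm³
X̄ = 3610137.98 / 34565.89 = 104.44 mm
Ȳ = 2909747.36 / 34565.89 = 84.18 mm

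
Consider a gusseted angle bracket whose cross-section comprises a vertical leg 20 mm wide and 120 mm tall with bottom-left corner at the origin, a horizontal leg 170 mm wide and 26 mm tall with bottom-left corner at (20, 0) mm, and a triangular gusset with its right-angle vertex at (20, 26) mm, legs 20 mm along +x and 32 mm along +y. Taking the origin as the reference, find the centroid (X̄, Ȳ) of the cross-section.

X̄ = 69.56 mm, Ȳ = 29.86 mm

vertical leg: A = 20 × 120 = 2400.00, centroid at (10.00, 60.00).
horizontal leg: A = 170 × 26 = 4420.00, centroid at (105.00, 13.00).
gusset: A = ½·20·32 = 320.00, centroid at (26.67, 36.67).
ΣA = 7140.00 mm², ΣAX̄ = 496633.33 mm³, ΣAȲ = 213193.33 mm³.
X̄ = 496633.33/7140.00 = 69.56 mm; Ȳ = 213193.33/7140.00 = 29.86 mm.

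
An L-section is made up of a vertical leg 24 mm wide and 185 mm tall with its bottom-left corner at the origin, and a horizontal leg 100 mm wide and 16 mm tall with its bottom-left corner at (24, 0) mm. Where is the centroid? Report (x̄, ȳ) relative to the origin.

vertical leg: A = 24 × 185 = 4440.00, centroid at (12.00, 92.50).
horizontal leg: A = 100 × 16 = 1600.00, centroid at (74.00, 8.00).
ΣA = 6040.00 mm², ΣAx̄ = 171680.00 mm³, ΣAȳ = 423500.00 mm³.
x̄ = 171680.00/6040.00 = 28.42 mm; ȳ = 423500.00/6040.00 = 70.12 mm.

x̄ = 28.42 mm, ȳ = 70.12 mm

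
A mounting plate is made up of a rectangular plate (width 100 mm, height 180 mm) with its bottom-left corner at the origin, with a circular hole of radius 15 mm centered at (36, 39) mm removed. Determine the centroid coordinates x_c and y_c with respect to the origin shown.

Part | A | x̄ᵢ | ȳᵢ | A·x̄ᵢ | A·ȳᵢ
plate | 18000.00 | 50.00 | 90.00 | 900000.00 | 1620000.00
hole | -706.86 | 36.00 | 39.00 | -25446.90 | -27567.48
Σ | 17293.14 |  |  | 874553.10 | 1592432.52
x_c = 874553.10 / 17293.14 = 50.57 mm
y_c = 1592432.52 / 17293.14 = 92.08 mm

x_c = 50.57 mm, y_c = 92.08 mm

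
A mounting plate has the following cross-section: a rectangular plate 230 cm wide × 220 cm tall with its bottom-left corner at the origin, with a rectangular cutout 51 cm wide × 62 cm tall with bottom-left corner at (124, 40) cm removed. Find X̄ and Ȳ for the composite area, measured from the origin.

X̄ = 112.70 cm, Ȳ = 112.60 cm

plate: A = 230 × 220 = 50600.00, centroid at (115.00, 110.00).
hole: A = −(51 × 62) = -3162.00, centroid at (149.50, 71.00).
ΣA = 47438.00 cm², ΣAX̄ = 5346281.00 cm³, ΣAȲ = 5341498.00 cm³.
X̄ = 5346281.00/47438.00 = 112.70 cm; Ȳ = 5341498.00/47438.00 = 112.60 cm.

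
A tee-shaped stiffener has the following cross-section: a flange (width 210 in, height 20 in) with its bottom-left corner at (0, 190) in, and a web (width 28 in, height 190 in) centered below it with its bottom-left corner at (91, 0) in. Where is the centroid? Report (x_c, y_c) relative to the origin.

x_c = 105.00 in, y_c = 141.32 in

Part | A | x̄ᵢ | ȳᵢ | A·x̄ᵢ | A·ȳᵢ
web | 5320.00 | 105.00 | 95.00 | 558600.00 | 505400.00
flange | 4200.00 | 105.00 | 200.00 | 441000.00 | 840000.00
Σ | 9520.00 |  |  | 999600.00 | 1345400.00
x_c = 999600.00 / 9520.00 = 105.00 in
y_c = 1345400.00 / 9520.00 = 141.32 in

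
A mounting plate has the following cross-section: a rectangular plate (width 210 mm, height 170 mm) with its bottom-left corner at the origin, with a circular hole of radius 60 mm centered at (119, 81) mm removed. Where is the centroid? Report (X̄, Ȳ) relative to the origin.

X̄ = 98.51 mm, Ȳ = 86.85 mm

plate: A = 210 × 170 = 35700.00, centroid at (105.00, 85.00).
hole: A = −π·60² = -11309.73, centroid at (119.00, 81.00).
ΣA = 24390.27 mm², ΣAX̄ = 2402641.71 mm³, ΣAȲ = 2118411.58 mm³.
X̄ = 2402641.71/24390.27 = 98.51 mm; Ȳ = 2118411.58/24390.27 = 86.85 mm.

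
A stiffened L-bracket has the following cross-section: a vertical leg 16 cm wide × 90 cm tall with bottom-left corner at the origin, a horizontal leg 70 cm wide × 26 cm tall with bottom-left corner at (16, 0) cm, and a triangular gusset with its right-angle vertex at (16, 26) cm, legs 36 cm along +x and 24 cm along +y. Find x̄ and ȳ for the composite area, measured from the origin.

vertical leg: A = 16 × 90 = 1440.00, centroid at (8.00, 45.00).
horizontal leg: A = 70 × 26 = 1820.00, centroid at (51.00, 13.00).
gusset: A = ½·36·24 = 432.00, centroid at (28.00, 34.00).
ΣA = 3692.00 cm², ΣAx̄ = 116436.00 cm³, ΣAȳ = 103148.00 cm³.
x̄ = 116436.00/3692.00 = 31.54 cm; ȳ = 103148.00/3692.00 = 27.94 cm.

x̄ = 31.54 cm, ȳ = 27.94 cm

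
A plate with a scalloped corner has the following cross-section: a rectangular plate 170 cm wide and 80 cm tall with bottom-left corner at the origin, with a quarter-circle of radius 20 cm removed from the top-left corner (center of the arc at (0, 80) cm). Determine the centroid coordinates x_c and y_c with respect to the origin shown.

x_c = 86.81 cm, y_c = 39.25 cm

plate: A = 170 × 80 = 13600.00, centroid at (85.00, 40.00).
removed quarter-circle: A = −¼π·20² = -314.16, centroid at (8.49, 71.51).
ΣA = 13285.84 cm²
ΣAx_c = (13600.00)(85.00) + (-314.16)(8.49) = 1153333.33 cm³
ΣAy_c = (13600.00)(40.00) + (-314.16)(71.51) = 521533.93 cm³
x_c = 1153333.33 / 13285.84 = 86.81 cm
y_c = 521533.93 / 13285.84 = 39.25 cm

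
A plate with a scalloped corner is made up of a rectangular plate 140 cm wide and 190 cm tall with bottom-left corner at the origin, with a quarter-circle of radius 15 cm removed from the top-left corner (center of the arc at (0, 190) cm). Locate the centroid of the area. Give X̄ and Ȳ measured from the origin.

Part | A | x̄ᵢ | ȳᵢ | A·x̄ᵢ | A·ȳᵢ
plate | 26600.00 | 70.00 | 95.00 | 1862000.00 | 2527000.00
removed quarter-circle | -176.71 | 6.37 | 183.63 | -1125.00 | -32450.77
Σ | 26423.29 |  |  | 1860875.00 | 2494549.23
X̄ = 1860875.00 / 26423.29 = 70.43 cm
Ȳ = 2494549.23 / 26423.29 = 94.41 cm

X̄ = 70.43 cm, Ȳ = 94.41 cm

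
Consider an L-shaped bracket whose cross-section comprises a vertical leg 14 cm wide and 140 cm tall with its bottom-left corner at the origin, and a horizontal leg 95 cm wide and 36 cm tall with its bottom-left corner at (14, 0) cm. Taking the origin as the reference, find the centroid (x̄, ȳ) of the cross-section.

vertical leg: A = 14 × 140 = 1960.00, centroid at (7.00, 70.00).
horizontal leg: A = 95 × 36 = 3420.00, centroid at (61.50, 18.00).
ΣA = 5380.00 cm², ΣAx̄ = 224050.00 cm³, ΣAȳ = 198760.00 cm³.
x̄ = 224050.00/5380.00 = 41.64 cm; ȳ = 198760.00/5380.00 = 36.94 cm.

x̄ = 41.64 cm, ȳ = 36.94 cm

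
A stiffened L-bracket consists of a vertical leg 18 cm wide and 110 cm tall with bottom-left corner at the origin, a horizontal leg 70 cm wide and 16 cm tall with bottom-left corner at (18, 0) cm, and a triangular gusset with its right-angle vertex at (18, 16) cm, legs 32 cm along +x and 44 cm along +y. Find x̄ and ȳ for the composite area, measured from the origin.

Part | A | x̄ᵢ | ȳᵢ | A·x̄ᵢ | A·ȳᵢ
vertical leg | 1980.00 | 9.00 | 55.00 | 17820.00 | 108900.00
horizontal leg | 1120.00 | 53.00 | 8.00 | 59360.00 | 8960.00
gusset | 704.00 | 28.67 | 30.67 | 20181.33 | 21589.33
Σ | 3804.00 |  |  | 97361.33 | 139449.33
x̄ = 97361.33 / 3804.00 = 25.59 cm
ȳ = 139449.33 / 3804.00 = 36.66 cm

x̄ = 25.59 cm, ȳ = 36.66 cm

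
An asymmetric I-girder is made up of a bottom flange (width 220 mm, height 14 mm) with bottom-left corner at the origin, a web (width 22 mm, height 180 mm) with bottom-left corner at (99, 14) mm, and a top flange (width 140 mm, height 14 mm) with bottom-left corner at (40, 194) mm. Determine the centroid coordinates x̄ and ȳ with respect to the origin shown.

Part | A | x̄ᵢ | ȳᵢ | A·x̄ᵢ | A·ȳᵢ
bottom flange | 3080.00 | 110.00 | 7.00 | 338800.00 | 21560.00
web | 3960.00 | 110.00 | 104.00 | 435600.00 | 411840.00
top flange | 1960.00 | 110.00 | 201.00 | 215600.00 | 393960.00
Σ | 9000.00 |  |  | 990000.00 | 827360.00
x̄ = 990000.00 / 9000.00 = 110.00 mm
ȳ = 827360.00 / 9000.00 = 91.93 mm

x̄ = 110.00 mm, ȳ = 91.93 mm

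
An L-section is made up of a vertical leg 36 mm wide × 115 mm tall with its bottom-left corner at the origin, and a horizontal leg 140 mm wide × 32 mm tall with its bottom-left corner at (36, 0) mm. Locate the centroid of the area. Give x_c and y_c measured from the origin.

vertical leg: A = 36 × 115 = 4140.00, centroid at (18.00, 57.50).
horizontal leg: A = 140 × 32 = 4480.00, centroid at (106.00, 16.00).
ΣA = 8620.00 mm², ΣAx_c = 549400.00 mm³, ΣAy_c = 309730.00 mm³.
x_c = 549400.00/8620.00 = 63.74 mm; y_c = 309730.00/8620.00 = 35.93 mm.

x_c = 63.74 mm, y_c = 35.93 mm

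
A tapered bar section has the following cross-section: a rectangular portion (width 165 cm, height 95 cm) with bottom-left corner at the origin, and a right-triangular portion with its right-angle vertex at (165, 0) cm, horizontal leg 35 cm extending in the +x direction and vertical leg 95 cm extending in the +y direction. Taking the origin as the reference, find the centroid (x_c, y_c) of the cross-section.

x_c = 91.53 cm, y_c = 45.98 cm

rectangular portion: A = 165 × 95 = 15675.00, centroid at (82.50, 47.50).
triangular portion: A = ½·35·95 = 1662.50, centroid at (176.67, 31.67).
ΣA = 17337.50 cm²
ΣAx_c = (15675.00)(82.50) + (1662.50)(176.67) = 1586895.83 cm³
ΣAy_c = (15675.00)(47.50) + (1662.50)(31.67) = 797208.33 cm³
x_c = 1586895.83 / 17337.50 = 91.53 cm
y_c = 797208.33 / 17337.50 = 45.98 cm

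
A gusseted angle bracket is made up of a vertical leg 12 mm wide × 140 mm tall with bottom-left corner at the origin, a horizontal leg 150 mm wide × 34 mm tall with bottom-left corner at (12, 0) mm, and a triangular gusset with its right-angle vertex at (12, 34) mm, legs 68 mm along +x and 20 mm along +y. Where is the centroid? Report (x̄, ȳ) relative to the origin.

vertical leg: A = 12 × 140 = 1680.00, centroid at (6.00, 70.00).
horizontal leg: A = 150 × 34 = 5100.00, centroid at (87.00, 17.00).
gusset: A = ½·68·20 = 680.00, centroid at (34.67, 40.67).
ΣA = 7460.00 mm²
ΣAx̄ = (1680.00)(6.00) + (5100.00)(87.00) + (680.00)(34.67) = 477353.33 mm³
ΣAȳ = (1680.00)(70.00) + (5100.00)(17.00) + (680.00)(40.67) = 231953.33 mm³
x̄ = 477353.33 / 7460.00 = 63.99 mm
ȳ = 231953.33 / 7460.00 = 31.09 mm

x̄ = 63.99 mm, ȳ = 31.09 mm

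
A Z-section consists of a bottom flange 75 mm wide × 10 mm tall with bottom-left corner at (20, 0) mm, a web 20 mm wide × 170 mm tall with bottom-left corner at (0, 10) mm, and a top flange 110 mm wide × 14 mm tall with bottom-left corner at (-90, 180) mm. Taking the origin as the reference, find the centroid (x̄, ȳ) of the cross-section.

x̄ = 4.08 mm, ȳ = 108.04 mm

bottom flange: A = 75 × 10 = 750.00, centroid at (57.50, 5.00).
web: A = 20 × 170 = 3400.00, centroid at (10.00, 95.00).
top flange: A = 110 × 14 = 1540.00, centroid at (-35.00, 187.00).
ΣA = 5690.00 mm², ΣAx̄ = 23225.00 mm³, ΣAȳ = 614730.00 mm³.
x̄ = 23225.00/5690.00 = 4.08 mm; ȳ = 614730.00/5690.00 = 108.04 mm.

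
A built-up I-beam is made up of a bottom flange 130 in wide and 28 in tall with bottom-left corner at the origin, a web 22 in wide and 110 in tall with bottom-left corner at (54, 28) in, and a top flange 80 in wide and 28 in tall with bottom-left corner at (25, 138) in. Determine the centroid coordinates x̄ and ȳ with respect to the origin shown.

x̄ = 65.00 in, ȳ = 71.36 in

bottom flange: A = 130 × 28 = 3640.00, centroid at (65.00, 14.00).
web: A = 22 × 110 = 2420.00, centroid at (65.00, 83.00).
top flange: A = 80 × 28 = 2240.00, centroid at (65.00, 152.00).
ΣA = 8300.00 in²
ΣAx̄ = (3640.00)(65.00) + (2420.00)(65.00) + (2240.00)(65.00) = 539500.00 in³
ΣAȳ = (3640.00)(14.00) + (2420.00)(83.00) + (2240.00)(152.00) = 592300.00 in³
x̄ = 539500.00 / 8300.00 = 65.00 in
ȳ = 592300.00 / 8300.00 = 71.36 in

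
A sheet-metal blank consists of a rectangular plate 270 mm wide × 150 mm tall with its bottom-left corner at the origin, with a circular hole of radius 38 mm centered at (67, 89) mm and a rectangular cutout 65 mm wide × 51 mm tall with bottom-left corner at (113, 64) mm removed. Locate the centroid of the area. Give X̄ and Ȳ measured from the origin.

X̄ = 143.38 mm, Ȳ = 71.58 mm

plate: A = 270 × 150 = 40500.00, centroid at (135.00, 75.00).
hole 1: A = −π·38² = -4536.46, centroid at (67.00, 89.00).
hole 2: A = −(65 × 51) = -3315.00, centroid at (145.50, 89.50).
ΣA = 32648.54 mm², ΣAX̄ = 4681224.69 mm³, ΣAȲ = 2337062.58 mm³.
X̄ = 4681224.69/32648.54 = 143.38 mm; Ȳ = 2337062.58/32648.54 = 71.58 mm.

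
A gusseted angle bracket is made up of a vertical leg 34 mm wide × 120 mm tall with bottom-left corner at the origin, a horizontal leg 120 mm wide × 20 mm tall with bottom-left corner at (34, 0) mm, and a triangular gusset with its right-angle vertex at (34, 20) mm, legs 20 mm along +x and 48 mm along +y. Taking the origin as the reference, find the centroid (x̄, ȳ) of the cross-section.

x̄ = 45.18 mm, ȳ = 41.10 mm

Part | A | x̄ᵢ | ȳᵢ | A·x̄ᵢ | A·ȳᵢ
vertical leg | 4080.00 | 17.00 | 60.00 | 69360.00 | 244800.00
horizontal leg | 2400.00 | 94.00 | 10.00 | 225600.00 | 24000.00
gusset | 480.00 | 40.67 | 36.00 | 19520.00 | 17280.00
Σ | 6960.00 |  |  | 314480.00 | 286080.00
x̄ = 314480.00 / 6960.00 = 45.18 mm
ȳ = 286080.00 / 6960.00 = 41.10 mm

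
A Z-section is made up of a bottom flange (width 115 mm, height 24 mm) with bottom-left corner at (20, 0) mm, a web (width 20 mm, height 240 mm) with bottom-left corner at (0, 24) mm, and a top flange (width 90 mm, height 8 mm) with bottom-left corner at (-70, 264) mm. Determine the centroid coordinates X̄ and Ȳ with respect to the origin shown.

Part | A | x̄ᵢ | ȳᵢ | A·x̄ᵢ | A·ȳᵢ
bottom flange | 2760.00 | 77.50 | 12.00 | 213900.00 | 33120.00
web | 4800.00 | 10.00 | 144.00 | 48000.00 | 691200.00
top flange | 720.00 | -25.00 | 268.00 | -18000.00 | 192960.00
Σ | 8280.00 |  |  | 243900.00 | 917280.00
X̄ = 243900.00 / 8280.00 = 29.46 mm
Ȳ = 917280.00 / 8280.00 = 110.78 mm

X̄ = 29.46 mm, Ȳ = 110.78 mm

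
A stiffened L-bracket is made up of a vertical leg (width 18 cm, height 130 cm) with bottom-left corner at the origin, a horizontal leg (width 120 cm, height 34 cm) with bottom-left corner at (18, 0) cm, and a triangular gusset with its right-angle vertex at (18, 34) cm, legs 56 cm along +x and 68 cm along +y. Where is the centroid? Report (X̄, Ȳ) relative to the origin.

Part | A | x̄ᵢ | ȳᵢ | A·x̄ᵢ | A·ȳᵢ
vertical leg | 2340.00 | 9.00 | 65.00 | 21060.00 | 152100.00
horizontal leg | 4080.00 | 78.00 | 17.00 | 318240.00 | 69360.00
gusset | 1904.00 | 36.67 | 56.67 | 69813.33 | 107893.33
Σ | 8324.00 |  |  | 409113.33 | 329353.33
X̄ = 409113.33 / 8324.00 = 49.15 cm
Ȳ = 329353.33 / 8324.00 = 39.57 cm

X̄ = 49.15 cm, Ȳ = 39.57 cm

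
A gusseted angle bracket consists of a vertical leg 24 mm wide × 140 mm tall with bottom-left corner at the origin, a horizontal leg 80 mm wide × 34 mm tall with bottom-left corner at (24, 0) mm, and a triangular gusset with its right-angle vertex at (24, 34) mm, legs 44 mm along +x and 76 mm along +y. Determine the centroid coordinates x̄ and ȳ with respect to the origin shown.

vertical leg: A = 24 × 140 = 3360.00, centroid at (12.00, 70.00).
horizontal leg: A = 80 × 34 = 2720.00, centroid at (64.00, 17.00).
gusset: A = ½·44·76 = 1672.00, centroid at (38.67, 59.33).
ΣA = 7752.00 mm², ΣAx̄ = 279050.67 mm³, ΣAȳ = 380645.33 mm³.
x̄ = 279050.67/7752.00 = 36.00 mm; ȳ = 380645.33/7752.00 = 49.10 mm.

x̄ = 36.00 mm, ȳ = 49.10 mm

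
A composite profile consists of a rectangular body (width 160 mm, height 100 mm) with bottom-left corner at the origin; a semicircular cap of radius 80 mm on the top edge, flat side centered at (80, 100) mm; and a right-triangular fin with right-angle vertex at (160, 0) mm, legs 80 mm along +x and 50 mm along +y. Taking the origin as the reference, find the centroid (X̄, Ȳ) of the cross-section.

rectangular body: A = 160 × 100 = 16000.00, centroid at (80.00, 50.00).
semicircular top: A = ½π·80² = 10053.10, centroid at (80.00, 133.95).
triangular fin: A = ½·80·50 = 2000.00, centroid at (186.67, 16.67).
ΣA = 28053.10 mm², ΣAX̄ = 2457581.05 mm³, ΣAȲ = 2179976.32 mm³.
X̄ = 2457581.05/28053.10 = 87.60 mm; Ȳ = 2179976.32/28053.10 = 77.71 mm.

X̄ = 87.60 mm, Ȳ = 77.71 mm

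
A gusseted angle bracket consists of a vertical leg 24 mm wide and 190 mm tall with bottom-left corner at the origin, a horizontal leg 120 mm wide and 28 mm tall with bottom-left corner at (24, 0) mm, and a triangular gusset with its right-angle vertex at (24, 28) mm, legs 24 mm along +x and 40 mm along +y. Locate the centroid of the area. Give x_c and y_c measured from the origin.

vertical leg: A = 24 × 190 = 4560.00, centroid at (12.00, 95.00).
horizontal leg: A = 120 × 28 = 3360.00, centroid at (84.00, 14.00).
gusset: A = ½·24·40 = 480.00, centroid at (32.00, 41.33).
ΣA = 8400.00 mm²
ΣAx_c = (4560.00)(12.00) + (3360.00)(84.00) + (480.00)(32.00) = 352320.00 mm³
ΣAy_c = (4560.00)(95.00) + (3360.00)(14.00) + (480.00)(41.33) = 500080.00 mm³
x_c = 352320.00 / 8400.00 = 41.94 mm
y_c = 500080.00 / 8400.00 = 59.53 mm

x_c = 41.94 mm, y_c = 59.53 mm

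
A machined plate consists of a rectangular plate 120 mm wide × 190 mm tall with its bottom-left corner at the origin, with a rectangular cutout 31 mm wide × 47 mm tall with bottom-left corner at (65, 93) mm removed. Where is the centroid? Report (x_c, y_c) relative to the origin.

Part | A | x̄ᵢ | ȳᵢ | A·x̄ᵢ | A·ȳᵢ
plate | 22800.00 | 60.00 | 95.00 | 1368000.00 | 2166000.00
hole | -1457.00 | 80.50 | 116.50 | -117288.50 | -169740.50
Σ | 21343.00 |  |  | 1250711.50 | 1996259.50
x_c = 1250711.50 / 21343.00 = 58.60 mm
y_c = 1996259.50 / 21343.00 = 93.53 mm

x_c = 58.60 mm, y_c = 93.53 mm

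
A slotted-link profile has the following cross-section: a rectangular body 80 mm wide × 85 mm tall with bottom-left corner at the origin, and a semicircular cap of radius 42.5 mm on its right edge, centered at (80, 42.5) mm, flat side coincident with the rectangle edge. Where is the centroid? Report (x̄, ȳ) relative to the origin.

rectangular body: A = 80 × 85 = 6800.00, centroid at (40.00, 42.50).
semicircular end: A = ½π·42.5² = 2837.25, centroid at (98.04, 42.50).
ΣA = 9637.25 mm²
ΣAx̄ = (6800.00)(40.00) + (2837.25)(98.04) = 550157.15 mm³
ΣAȳ = (6800.00)(42.50) + (2837.25)(42.50) = 409583.16 mm³
x̄ = 550157.15 / 9637.25 = 57.09 mm
ȳ = 409583.16 / 9637.25 = 42.50 mm

x̄ = 57.09 mm, ȳ = 42.50 mm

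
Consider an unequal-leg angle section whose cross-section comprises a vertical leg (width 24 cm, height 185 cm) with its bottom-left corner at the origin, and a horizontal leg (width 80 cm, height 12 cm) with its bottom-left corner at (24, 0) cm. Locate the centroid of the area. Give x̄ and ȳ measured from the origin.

x̄ = 21.24 cm, ȳ = 77.12 cm

vertical leg: A = 24 × 185 = 4440.00, centroid at (12.00, 92.50).
horizontal leg: A = 80 × 12 = 960.00, centroid at (64.00, 6.00).
ΣA = 5400.00 cm², ΣAx̄ = 114720.00 cm³, ΣAȳ = 416460.00 cm³.
x̄ = 114720.00/5400.00 = 21.24 cm; ȳ = 416460.00/5400.00 = 77.12 cm.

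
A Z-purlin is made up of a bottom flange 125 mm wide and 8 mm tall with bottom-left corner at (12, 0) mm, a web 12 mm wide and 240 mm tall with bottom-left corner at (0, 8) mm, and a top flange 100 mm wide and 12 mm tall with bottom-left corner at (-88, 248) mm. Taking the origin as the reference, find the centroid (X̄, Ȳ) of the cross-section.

X̄ = 9.09 mm, Ȳ = 133.35 mm

bottom flange: A = 125 × 8 = 1000.00, centroid at (74.50, 4.00).
web: A = 12 × 240 = 2880.00, centroid at (6.00, 128.00).
top flange: A = 100 × 12 = 1200.00, centroid at (-38.00, 254.00).
ΣA = 5080.00 mm²
ΣAX̄ = (1000.00)(74.50) + (2880.00)(6.00) + (1200.00)(-38.00) = 46180.00 mm³
ΣAȲ = (1000.00)(4.00) + (2880.00)(128.00) + (1200.00)(254.00) = 677440.00 mm³
X̄ = 46180.00 / 5080.00 = 9.09 mm
Ȳ = 677440.00 / 5080.00 = 133.35 mm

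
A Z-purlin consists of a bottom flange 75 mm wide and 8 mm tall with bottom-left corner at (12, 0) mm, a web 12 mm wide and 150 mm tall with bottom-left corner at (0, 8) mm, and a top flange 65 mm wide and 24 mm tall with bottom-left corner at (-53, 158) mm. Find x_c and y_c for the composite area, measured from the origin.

bottom flange: A = 75 × 8 = 600.00, centroid at (49.50, 4.00).
web: A = 12 × 150 = 1800.00, centroid at (6.00, 83.00).
top flange: A = 65 × 24 = 1560.00, centroid at (-20.50, 170.00).
ΣA = 3960.00 mm², ΣAx_c = 8520.00 mm³, ΣAy_c = 417000.00 mm³.
x_c = 8520.00/3960.00 = 2.15 mm; y_c = 417000.00/3960.00 = 105.30 mm.

x_c = 2.15 mm, y_c = 105.30 mm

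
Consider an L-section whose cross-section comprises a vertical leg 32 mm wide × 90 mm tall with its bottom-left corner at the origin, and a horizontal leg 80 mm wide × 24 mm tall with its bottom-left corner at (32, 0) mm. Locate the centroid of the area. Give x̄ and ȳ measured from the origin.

x̄ = 38.40 mm, ȳ = 31.80 mm

Part | A | x̄ᵢ | ȳᵢ | A·x̄ᵢ | A·ȳᵢ
vertical leg | 2880.00 | 16.00 | 45.00 | 46080.00 | 129600.00
horizontal leg | 1920.00 | 72.00 | 12.00 | 138240.00 | 23040.00
Σ | 4800.00 |  |  | 184320.00 | 152640.00
x̄ = 184320.00 / 4800.00 = 38.40 mm
ȳ = 152640.00 / 4800.00 = 31.80 mm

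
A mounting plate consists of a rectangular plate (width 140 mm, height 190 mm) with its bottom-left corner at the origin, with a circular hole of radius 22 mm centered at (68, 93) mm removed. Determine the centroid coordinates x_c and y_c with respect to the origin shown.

Part | A | x̄ᵢ | ȳᵢ | A·x̄ᵢ | A·ȳᵢ
plate | 26600.00 | 70.00 | 95.00 | 1862000.00 | 2527000.00
hole | -1520.53 | 68.00 | 93.00 | -103396.10 | -141409.37
Σ | 25079.47 |  |  | 1758603.90 | 2385590.63
x_c = 1758603.90 / 25079.47 = 70.12 mm
y_c = 2385590.63 / 25079.47 = 95.12 mm

x_c = 70.12 mm, y_c = 95.12 mm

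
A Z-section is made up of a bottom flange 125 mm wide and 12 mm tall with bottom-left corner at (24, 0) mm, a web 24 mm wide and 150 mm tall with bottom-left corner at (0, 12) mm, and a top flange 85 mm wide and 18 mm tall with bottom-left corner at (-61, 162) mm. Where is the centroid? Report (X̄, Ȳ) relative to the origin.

X̄ = 21.82 mm, Ȳ = 88.06 mm

Part | A | x̄ᵢ | ȳᵢ | A·x̄ᵢ | A·ȳᵢ
bottom flange | 1500.00 | 86.50 | 6.00 | 129750.00 | 9000.00
web | 3600.00 | 12.00 | 87.00 | 43200.00 | 313200.00
top flange | 1530.00 | -18.50 | 171.00 | -28305.00 | 261630.00
Σ | 6630.00 |  |  | 144645.00 | 583830.00
X̄ = 144645.00 / 6630.00 = 21.82 mm
Ȳ = 583830.00 / 6630.00 = 88.06 mm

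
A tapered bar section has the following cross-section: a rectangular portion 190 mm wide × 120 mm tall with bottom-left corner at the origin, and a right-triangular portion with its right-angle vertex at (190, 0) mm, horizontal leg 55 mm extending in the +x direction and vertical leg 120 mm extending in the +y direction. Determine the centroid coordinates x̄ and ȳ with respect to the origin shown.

rectangular portion: A = 190 × 120 = 22800.00, centroid at (95.00, 60.00).
triangular portion: A = ½·55·120 = 3300.00, centroid at (208.33, 40.00).
ΣA = 26100.00 mm²
ΣAx̄ = (22800.00)(95.00) + (3300.00)(208.33) = 2853500.00 mm³
ΣAȳ = (22800.00)(60.00) + (3300.00)(40.00) = 1500000.00 mm³
x̄ = 2853500.00 / 26100.00 = 109.33 mm
ȳ = 1500000.00 / 26100.00 = 57.47 mm

x̄ = 109.33 mm, ȳ = 57.47 mm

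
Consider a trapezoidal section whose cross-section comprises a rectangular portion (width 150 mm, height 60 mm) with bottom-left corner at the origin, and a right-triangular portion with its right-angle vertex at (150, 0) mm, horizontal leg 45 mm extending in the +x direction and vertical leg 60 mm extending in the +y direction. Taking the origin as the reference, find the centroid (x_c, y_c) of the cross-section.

rectangular portion: A = 150 × 60 = 9000.00, centroid at (75.00, 30.00).
triangular portion: A = ½·45·60 = 1350.00, centroid at (165.00, 20.00).
ΣA = 10350.00 mm²
ΣAx_c = (9000.00)(75.00) + (1350.00)(165.00) = 897750.00 mm³
ΣAy_c = (9000.00)(30.00) + (1350.00)(20.00) = 297000.00 mm³
x_c = 897750.00 / 10350.00 = 86.74 mm
y_c = 297000.00 / 10350.00 = 28.70 mm

x_c = 86.74 mm, y_c = 28.70 mm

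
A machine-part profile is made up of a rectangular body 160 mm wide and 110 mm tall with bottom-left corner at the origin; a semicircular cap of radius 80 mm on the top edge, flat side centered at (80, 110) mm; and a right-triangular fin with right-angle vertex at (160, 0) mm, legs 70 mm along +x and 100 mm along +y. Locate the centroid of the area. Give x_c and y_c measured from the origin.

rectangular body: A = 160 × 110 = 17600.00, centroid at (80.00, 55.00).
semicircular top: A = ½π·80² = 10053.10, centroid at (80.00, 143.95).
triangular fin: A = ½·70·100 = 3500.00, centroid at (183.33, 33.33).
ΣA = 31153.10 mm²
ΣAx_c = (17600.00)(80.00) + (10053.10)(80.00) + (3500.00)(183.33) = 2853914.39 mm³
ΣAy_c = (17600.00)(55.00) + (10053.10)(143.95) + (3500.00)(33.33) = 2531840.61 mm³
x_c = 2853914.39 / 31153.10 = 91.61 mm
y_c = 2531840.61 / 31153.10 = 81.27 mm

x_c = 91.61 mm, y_c = 81.27 mm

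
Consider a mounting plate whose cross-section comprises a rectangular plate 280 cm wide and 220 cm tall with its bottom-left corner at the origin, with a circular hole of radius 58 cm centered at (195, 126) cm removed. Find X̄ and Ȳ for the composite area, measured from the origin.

X̄ = 128.61 cm, Ȳ = 106.69 cm

plate: A = 280 × 220 = 61600.00, centroid at (140.00, 110.00).
hole: A = −π·58² = -10568.32, centroid at (195.00, 126.00).
ΣA = 51031.68 cm²
ΣAX̄ = (61600.00)(140.00) + (-10568.32)(195.00) = 6563178.05 cm³
ΣAȲ = (61600.00)(110.00) + (-10568.32)(126.00) = 5444391.97 cm³
X̄ = 6563178.05 / 51031.68 = 128.61 cm
Ȳ = 5444391.97 / 51031.68 = 106.69 cm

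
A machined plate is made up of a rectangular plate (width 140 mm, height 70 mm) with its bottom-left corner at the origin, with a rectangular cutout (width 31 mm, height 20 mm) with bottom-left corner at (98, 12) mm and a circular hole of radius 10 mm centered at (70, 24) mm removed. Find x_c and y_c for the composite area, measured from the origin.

x_c = 66.96 mm, y_c = 36.30 mm

plate: A = 140 × 70 = 9800.00, centroid at (70.00, 35.00).
hole 1: A = −(31 × 20) = -620.00, centroid at (113.50, 22.00).
hole 2: A = −π·10² = -314.16, centroid at (70.00, 24.00).
ΣA = 8865.84 mm², ΣAx_c = 593638.85 mm³, ΣAy_c = 321820.18 mm³.
x_c = 593638.85/8865.84 = 66.96 mm; y_c = 321820.18/8865.84 = 36.30 mm.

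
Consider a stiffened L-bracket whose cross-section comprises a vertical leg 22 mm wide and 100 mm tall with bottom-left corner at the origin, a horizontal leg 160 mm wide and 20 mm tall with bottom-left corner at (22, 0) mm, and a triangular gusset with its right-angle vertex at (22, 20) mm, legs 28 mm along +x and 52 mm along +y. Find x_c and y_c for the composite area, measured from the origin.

Part | A | x̄ᵢ | ȳᵢ | A·x̄ᵢ | A·ȳᵢ
vertical leg | 2200.00 | 11.00 | 50.00 | 24200.00 | 110000.00
horizontal leg | 3200.00 | 102.00 | 10.00 | 326400.00 | 32000.00
gusset | 728.00 | 31.33 | 37.33 | 22810.67 | 27178.67
Σ | 6128.00 |  |  | 373410.67 | 169178.67
x_c = 373410.67 / 6128.00 = 60.94 mm
y_c = 169178.67 / 6128.00 = 27.61 mm

x_c = 60.94 mm, y_c = 27.61 mm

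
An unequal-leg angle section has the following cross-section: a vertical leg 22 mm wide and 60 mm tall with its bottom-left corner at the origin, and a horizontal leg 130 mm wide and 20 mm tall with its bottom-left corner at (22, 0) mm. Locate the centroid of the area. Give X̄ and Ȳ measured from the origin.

vertical leg: A = 22 × 60 = 1320.00, centroid at (11.00, 30.00).
horizontal leg: A = 130 × 20 = 2600.00, centroid at (87.00, 10.00).
ΣA = 3920.00 mm²
ΣAX̄ = (1320.00)(11.00) + (2600.00)(87.00) = 240720.00 mm³
ΣAȲ = (1320.00)(30.00) + (2600.00)(10.00) = 65600.00 mm³
X̄ = 240720.00 / 3920.00 = 61.41 mm
Ȳ = 65600.00 / 3920.00 = 16.73 mm

X̄ = 61.41 mm, Ȳ = 16.73 mm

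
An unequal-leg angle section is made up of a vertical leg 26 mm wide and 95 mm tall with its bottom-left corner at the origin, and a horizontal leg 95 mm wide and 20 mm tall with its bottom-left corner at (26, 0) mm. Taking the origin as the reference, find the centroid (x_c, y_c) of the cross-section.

vertical leg: A = 26 × 95 = 2470.00, centroid at (13.00, 47.50).
horizontal leg: A = 95 × 20 = 1900.00, centroid at (73.50, 10.00).
ΣA = 4370.00 mm²
ΣAx_c = (2470.00)(13.00) + (1900.00)(73.50) = 171760.00 mm³
ΣAy_c = (2470.00)(47.50) + (1900.00)(10.00) = 136325.00 mm³
x_c = 171760.00 / 4370.00 = 39.30 mm
y_c = 136325.00 / 4370.00 = 31.20 mm

x_c = 39.30 mm, y_c = 31.20 mm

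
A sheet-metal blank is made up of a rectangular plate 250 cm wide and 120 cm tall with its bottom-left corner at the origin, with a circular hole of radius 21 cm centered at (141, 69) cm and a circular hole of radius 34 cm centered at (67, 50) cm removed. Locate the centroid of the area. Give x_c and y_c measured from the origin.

plate: A = 250 × 120 = 30000.00, centroid at (125.00, 60.00).
hole 1: A = −π·21² = -1385.44, centroid at (141.00, 69.00).
hole 2: A = −π·34² = -3631.68, centroid at (67.00, 50.00).
ΣA = 24982.88 cm², ΣAx_c = 3311329.99 cm³, ΣAy_c = 1522820.42 cm³.
x_c = 3311329.99/24982.88 = 132.54 cm; y_c = 1522820.42/24982.88 = 60.95 cm.

x_c = 132.54 cm, y_c = 60.95 cm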